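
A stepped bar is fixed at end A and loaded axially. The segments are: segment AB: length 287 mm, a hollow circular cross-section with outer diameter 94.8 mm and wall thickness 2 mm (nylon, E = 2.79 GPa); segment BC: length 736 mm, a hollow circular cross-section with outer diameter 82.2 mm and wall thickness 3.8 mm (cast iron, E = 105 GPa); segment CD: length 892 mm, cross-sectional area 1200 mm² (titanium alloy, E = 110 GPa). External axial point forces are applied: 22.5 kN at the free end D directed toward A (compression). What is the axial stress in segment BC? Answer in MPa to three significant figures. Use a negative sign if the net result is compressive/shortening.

Internal axial forces (sectioning from the free end, tension +): N_CD = -22.5 kN, N_BC = -22.5 kN, N_AB = -22.5 kN.
A_BC = 935.9 mm².
σ_BC = N_BC/A_BC = -22500/935.9 = -24.04 MPa.

-24.0 MPa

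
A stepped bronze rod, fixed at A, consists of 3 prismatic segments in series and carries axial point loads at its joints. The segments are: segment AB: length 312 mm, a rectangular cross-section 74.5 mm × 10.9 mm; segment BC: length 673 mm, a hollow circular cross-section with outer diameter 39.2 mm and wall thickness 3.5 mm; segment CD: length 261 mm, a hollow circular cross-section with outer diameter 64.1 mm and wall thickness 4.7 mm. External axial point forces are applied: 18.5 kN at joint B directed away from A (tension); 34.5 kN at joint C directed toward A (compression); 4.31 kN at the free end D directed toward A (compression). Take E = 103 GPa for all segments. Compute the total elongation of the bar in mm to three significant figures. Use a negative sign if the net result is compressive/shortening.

-0.734 mm

Internal axial forces (sectioning from the free end, tension +): N_CD = -4.31 kN, N_BC = -38.81 kN, N_AB = -20.31 kN.
A_AB = 812.1 mm².
A_BC = 392.5 mm².
A_CD = 877.1 mm².
δ_AB = -20310·312/(812.1·103000) = -0.07576 mm
δ_BC = -38810·673/(392.5·103000) = -0.646 mm
δ_CD = -4310·261/(877.1·103000) = -0.01245 mm
δ = Σδ_i = -0.7342 mm.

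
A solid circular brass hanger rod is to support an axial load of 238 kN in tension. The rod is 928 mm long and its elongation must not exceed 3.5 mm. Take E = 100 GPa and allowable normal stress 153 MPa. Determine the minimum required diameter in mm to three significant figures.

Required area A ≥ P/σ_allow = 238000/153 = 1556 mm².
For a solid circular section, d ≥ √(4A/π) = 44.5 mm.
Elongation limit: A ≥ PL/(Eδ_allow) = 238000·928/(100000·3.5) = 631 mm² ⇒ d ≥ 28.35 mm.
The stress limit governs.

44.5 mm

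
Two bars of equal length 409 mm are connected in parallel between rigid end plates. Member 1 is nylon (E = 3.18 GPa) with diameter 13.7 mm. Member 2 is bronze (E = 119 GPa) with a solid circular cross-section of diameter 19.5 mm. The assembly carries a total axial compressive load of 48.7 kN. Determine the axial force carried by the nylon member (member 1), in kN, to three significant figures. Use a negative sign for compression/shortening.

-0.634 kN

A_1 = 147.4 mm².
A_2 = 298.6 mm².
Equal strain + equilibrium ⇒ each member carries load in proportion to AE: A₁E₁ = 468800 N, A₂E₂ = 35540000 N, ΣAE = 36010000 N.
F₁ = P·A₁E₁/ΣAE = -48700·468800/36010000 = -634 N.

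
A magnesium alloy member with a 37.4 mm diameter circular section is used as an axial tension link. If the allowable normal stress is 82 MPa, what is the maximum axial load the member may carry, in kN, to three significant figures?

A = 1099 mm².
P_max = σ_allow · A = 82 · 1099 = 90080 N = 90.08 kN.

90.1 kN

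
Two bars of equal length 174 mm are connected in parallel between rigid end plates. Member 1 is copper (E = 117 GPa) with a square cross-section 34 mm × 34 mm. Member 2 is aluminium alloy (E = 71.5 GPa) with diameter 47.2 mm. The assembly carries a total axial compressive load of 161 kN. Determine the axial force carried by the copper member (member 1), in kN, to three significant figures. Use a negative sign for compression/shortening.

-83.6 kN

A_1 = 1156 mm².
A_2 = 1750 mm².
Equal strain + equilibrium ⇒ each member carries load in proportion to AE: A₁E₁ = 135300000 N, A₂E₂ = 125100000 N, ΣAE = 260400000 N.
F₁ = P·A₁E₁/ΣAE = -161000·135300000/260400000 = -83640 N.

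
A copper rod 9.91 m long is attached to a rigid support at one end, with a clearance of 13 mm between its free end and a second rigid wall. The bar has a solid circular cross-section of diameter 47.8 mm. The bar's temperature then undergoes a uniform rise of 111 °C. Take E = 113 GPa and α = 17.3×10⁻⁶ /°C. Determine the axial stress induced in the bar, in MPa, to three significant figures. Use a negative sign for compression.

-68.8 MPa

Free thermal expansion αLΔT = 17.3e-6 · 9910 · 111 = 19.03 mm.
The walls engage after the gap closes; constrained expansion = 19.03 − 13 = 6.03 mm.
The walls impose strain ε = −(6.03)/9910 = -6.0849e-04; σ = Eε = 113000 · -6.0849e-04 = -68.76 MPa.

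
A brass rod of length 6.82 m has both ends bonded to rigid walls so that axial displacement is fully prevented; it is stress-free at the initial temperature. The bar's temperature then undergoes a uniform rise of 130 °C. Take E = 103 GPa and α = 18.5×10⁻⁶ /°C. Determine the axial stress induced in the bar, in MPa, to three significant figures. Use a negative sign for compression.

Free thermal expansion αLΔT = 18.5e-6 · 6820 · 130 = 16.4 mm.
The walls impose strain ε = −(16.4)/6820 = -2.4050e-03; σ = Eε = 103000 · -2.4050e-03 = -247.7 MPa.

-248 MPa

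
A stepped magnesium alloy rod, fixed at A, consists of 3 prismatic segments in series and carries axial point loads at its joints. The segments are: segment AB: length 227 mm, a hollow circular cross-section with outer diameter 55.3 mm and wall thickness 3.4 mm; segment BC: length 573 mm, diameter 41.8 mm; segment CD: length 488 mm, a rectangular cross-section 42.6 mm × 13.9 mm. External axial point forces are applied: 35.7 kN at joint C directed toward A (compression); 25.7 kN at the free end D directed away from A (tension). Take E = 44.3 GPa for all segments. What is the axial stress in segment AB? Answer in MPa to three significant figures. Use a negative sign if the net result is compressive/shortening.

-18.0 MPa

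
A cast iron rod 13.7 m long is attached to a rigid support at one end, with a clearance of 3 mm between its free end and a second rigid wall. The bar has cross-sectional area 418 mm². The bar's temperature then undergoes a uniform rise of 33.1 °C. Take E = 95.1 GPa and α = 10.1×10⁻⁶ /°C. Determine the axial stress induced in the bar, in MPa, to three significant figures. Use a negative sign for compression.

-11.0 MPa

Free thermal expansion αLΔT = 10.1e-6 · 13700 · 33.1 = 4.58 mm.
The walls engage after the gap closes; constrained expansion = 4.58 − 3 = 1.58 mm.
The walls impose strain ε = −(1.58)/13700 = -1.1533e-04; σ = Eε = 95100 · -1.1533e-04 = -10.97 MPa.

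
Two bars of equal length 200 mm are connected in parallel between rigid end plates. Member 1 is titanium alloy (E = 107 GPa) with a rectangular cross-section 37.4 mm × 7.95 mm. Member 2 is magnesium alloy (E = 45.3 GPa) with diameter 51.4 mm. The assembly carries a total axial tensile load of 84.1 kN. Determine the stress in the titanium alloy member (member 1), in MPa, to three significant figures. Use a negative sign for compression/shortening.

71.5 MPa

A_1 = 297.3 mm².
A_2 = 2075 mm².
Equal strain + equilibrium ⇒ each member carries load in proportion to AE: A₁E₁ = 31810000 N, A₂E₂ = 94000000 N, ΣAE = 125800000 N.
σ₁ = P·E₁/ΣAE = 84100·107000/125800000 = 71.53 MPa.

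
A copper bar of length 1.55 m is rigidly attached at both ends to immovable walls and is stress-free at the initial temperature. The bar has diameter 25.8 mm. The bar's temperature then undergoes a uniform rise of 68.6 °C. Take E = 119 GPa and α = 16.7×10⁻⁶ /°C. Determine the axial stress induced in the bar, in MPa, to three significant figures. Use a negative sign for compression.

-136 MPa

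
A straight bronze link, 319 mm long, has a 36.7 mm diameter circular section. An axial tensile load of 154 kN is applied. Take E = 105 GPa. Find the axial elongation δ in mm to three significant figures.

0.442 mm

A = 1058 mm².
δ_mech = NL/(AE) = 154000·319/(1058·105000) = 0.4423 mm.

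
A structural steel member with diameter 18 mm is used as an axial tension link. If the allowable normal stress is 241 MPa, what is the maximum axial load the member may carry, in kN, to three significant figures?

61.3 kN

A = 254.5 mm².
P_max = σ_allow · A = 241 · 254.5 = 61330 N = 61.33 kN.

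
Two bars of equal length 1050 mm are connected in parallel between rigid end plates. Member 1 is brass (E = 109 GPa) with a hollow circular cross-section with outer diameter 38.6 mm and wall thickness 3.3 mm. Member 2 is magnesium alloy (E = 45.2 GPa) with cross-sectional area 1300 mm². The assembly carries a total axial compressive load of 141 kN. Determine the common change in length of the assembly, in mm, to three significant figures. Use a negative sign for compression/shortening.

A_1 = 366 mm².
Equal strain + equilibrium ⇒ each member carries load in proportion to AE: A₁E₁ = 39890000 N, A₂E₂ = 58760000 N, ΣAE = 98650000 N.
δ = PL/ΣAE = -141000·1050/98650000 = -1.501 mm.

-1.50 mm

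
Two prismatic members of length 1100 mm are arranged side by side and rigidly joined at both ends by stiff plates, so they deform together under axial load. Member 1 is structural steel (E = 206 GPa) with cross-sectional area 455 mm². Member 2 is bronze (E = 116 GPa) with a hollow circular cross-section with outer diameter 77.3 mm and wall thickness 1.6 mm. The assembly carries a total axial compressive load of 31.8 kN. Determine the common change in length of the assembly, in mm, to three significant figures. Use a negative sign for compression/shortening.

-0.254 mm

A_2 = 380.5 mm².
Equal strain + equilibrium ⇒ each member carries load in proportion to AE: A₁E₁ = 93730000 N, A₂E₂ = 44140000 N, ΣAE = 137900000 N.
δ = PL/ΣAE = -31800·1100/137900000 = -0.2537 mm.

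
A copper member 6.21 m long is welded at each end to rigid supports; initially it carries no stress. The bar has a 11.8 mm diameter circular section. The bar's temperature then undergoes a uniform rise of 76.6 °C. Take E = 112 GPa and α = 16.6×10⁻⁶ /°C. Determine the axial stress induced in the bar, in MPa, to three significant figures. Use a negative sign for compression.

-142 MPa

Free thermal expansion αLΔT = 16.6e-6 · 6210 · 76.6 = 7.896 mm.
The walls impose strain ε = −(7.896)/6210 = -1.2716e-03; σ = Eε = 112000 · -1.2716e-03 = -142.4 MPa.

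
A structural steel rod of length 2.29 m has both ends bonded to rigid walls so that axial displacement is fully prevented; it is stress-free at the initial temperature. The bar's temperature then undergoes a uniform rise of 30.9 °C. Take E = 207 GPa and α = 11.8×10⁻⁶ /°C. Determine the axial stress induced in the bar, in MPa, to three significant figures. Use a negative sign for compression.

Free thermal expansion αLΔT = 11.8e-6 · 2290 · 30.9 = 0.835 mm.
The walls impose strain ε = −(0.835)/2290 = -3.6462e-04; σ = Eε = 207000 · -3.6462e-04 = -75.48 MPa.

-75.5 MPa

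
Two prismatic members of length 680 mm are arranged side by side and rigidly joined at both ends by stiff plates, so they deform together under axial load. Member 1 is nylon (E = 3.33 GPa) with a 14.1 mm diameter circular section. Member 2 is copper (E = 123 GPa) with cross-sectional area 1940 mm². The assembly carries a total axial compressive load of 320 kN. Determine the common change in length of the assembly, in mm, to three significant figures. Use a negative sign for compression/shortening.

A_1 = 156.1 mm².
Equal strain + equilibrium ⇒ each member carries load in proportion to AE: A₁E₁ = 520000 N, A₂E₂ = 238600000 N, ΣAE = 239100000 N.
δ = PL/ΣAE = -320000·680/239100000 = -0.9099 mm.

-0.910 mm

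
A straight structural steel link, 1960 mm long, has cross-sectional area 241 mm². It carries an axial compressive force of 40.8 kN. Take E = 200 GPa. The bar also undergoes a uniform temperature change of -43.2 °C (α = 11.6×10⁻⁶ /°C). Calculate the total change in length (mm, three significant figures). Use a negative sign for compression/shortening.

-2.64 mm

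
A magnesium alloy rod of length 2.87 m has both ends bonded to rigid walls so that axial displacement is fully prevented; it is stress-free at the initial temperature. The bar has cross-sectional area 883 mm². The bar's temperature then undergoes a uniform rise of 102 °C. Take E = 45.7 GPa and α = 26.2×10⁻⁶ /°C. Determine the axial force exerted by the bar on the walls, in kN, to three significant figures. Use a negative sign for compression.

-108 kN

Free thermal expansion αLΔT = 26.2e-6 · 2870 · 102 = 7.67 mm.
The walls impose strain ε = −(7.67)/2870 = -2.6724e-03; σ = Eε = 45700 · -2.6724e-03 = -122.1 MPa.
Wall reaction R = σ·A = -122.1·883 = -107800 N = -107.8 kN.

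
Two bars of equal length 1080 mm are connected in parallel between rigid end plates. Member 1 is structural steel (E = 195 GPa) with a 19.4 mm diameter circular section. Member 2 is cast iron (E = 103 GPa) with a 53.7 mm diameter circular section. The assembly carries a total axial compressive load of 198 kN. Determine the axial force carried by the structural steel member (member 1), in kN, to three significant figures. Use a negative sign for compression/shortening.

-39.2 kN

A_1 = 295.6 mm².
A_2 = 2265 mm².
Equal strain + equilibrium ⇒ each member carries load in proportion to AE: A₁E₁ = 57640000 N, A₂E₂ = 233300000 N, ΣAE = 290900000 N.
F₁ = P·A₁E₁/ΣAE = -198000·57640000/290900000 = -39230 N.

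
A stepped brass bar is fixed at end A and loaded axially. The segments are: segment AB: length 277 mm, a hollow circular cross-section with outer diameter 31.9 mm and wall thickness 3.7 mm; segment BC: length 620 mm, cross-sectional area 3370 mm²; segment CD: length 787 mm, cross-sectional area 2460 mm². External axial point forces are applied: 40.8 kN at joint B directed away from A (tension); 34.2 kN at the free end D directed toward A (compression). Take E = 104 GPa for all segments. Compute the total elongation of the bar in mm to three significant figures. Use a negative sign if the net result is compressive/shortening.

Internal axial forces (sectioning from the free end, tension +): N_CD = -34.2 kN, N_BC = -34.2 kN, N_AB = 6.6 kN.
A_AB = 327.8 mm².
δ_AB = 6600·277/(327.8·104000) = 0.05363 mm
δ_BC = -34200·620/(3370·104000) = -0.0605 mm
δ_CD = -34200·787/(2460·104000) = -0.1052 mm
δ = Σδ_i = -0.1121 mm.

-0.112 mm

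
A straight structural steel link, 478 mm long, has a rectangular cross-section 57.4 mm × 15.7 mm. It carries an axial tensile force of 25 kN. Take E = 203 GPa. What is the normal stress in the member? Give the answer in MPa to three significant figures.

A = 901.2 mm².
σ = N/A = 25000/901.2 = 27.74 MPa.

27.7 MPa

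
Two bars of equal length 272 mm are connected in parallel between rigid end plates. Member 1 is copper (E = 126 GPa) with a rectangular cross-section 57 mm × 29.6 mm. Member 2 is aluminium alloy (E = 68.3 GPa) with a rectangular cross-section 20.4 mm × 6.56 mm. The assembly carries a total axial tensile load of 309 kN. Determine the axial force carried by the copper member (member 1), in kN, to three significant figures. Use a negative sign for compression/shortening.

A_1 = 1687 mm².
A_2 = 133.8 mm².
Equal strain + equilibrium ⇒ each member carries load in proportion to AE: A₁E₁ = 212600000 N, A₂E₂ = 9140000 N, ΣAE = 221700000 N.
F₁ = P·A₁E₁/ΣAE = 309000·212600000/221700000 = 296300 N.

296 kN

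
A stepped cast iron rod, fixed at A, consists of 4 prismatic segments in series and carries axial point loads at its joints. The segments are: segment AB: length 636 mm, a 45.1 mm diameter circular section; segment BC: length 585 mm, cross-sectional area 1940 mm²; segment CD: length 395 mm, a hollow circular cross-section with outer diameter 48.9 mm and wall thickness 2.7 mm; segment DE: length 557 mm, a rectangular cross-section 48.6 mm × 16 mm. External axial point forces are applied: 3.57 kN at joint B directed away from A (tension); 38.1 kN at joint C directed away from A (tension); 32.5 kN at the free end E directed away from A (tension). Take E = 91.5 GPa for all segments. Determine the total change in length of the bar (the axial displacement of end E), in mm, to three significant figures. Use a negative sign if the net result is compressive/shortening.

1.17 mm

Internal axial forces (sectioning from the free end, tension +): N_DE = 32.5 kN, N_CD = 32.5 kN, N_BC = 70.6 kN, N_AB = 74.17 kN.
A_AB = 1598 mm².
A_CD = 391.9 mm².
A_DE = 777.6 mm².
δ_AB = 74170·636/(1598·91500) = 0.3227 mm
δ_BC = 70600·585/(1940·91500) = 0.2327 mm
δ_CD = 32500·395/(391.9·91500) = 0.358 mm
δ_DE = 32500·557/(777.6·91500) = 0.2544 mm
δ = Σδ_i = 1.168 mm.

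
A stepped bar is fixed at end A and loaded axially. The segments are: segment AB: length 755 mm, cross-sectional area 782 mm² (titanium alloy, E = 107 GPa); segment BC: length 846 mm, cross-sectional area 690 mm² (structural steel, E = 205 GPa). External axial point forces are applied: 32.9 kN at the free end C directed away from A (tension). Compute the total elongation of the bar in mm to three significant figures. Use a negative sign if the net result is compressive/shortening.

Internal axial forces (sectioning from the free end, tension +): N_BC = 32.9 kN, N_AB = 32.9 kN.
δ_AB = 32900·755/(782·107000) = 0.2969 mm
δ_BC = 32900·846/(690·205000) = 0.1968 mm
δ = Σδ_i = 0.4936 mm.

0.494 mm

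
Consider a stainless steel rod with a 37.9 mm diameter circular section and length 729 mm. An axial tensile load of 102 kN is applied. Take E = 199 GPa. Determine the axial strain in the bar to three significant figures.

4.54e-04

A = 1128 mm².
σ = N/A = 90.41 MPa; ε = σ/E = 90.41/199000 = 4.543e-04.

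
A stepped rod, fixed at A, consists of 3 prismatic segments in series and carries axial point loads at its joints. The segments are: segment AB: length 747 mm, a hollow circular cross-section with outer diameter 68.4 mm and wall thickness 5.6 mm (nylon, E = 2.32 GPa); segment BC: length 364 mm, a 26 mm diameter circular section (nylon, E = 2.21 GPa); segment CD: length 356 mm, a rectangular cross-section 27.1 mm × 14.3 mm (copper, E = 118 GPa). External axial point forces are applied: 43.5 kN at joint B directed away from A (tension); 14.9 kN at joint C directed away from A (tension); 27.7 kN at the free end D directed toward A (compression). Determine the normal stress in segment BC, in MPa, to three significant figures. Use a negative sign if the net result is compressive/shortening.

Internal axial forces (sectioning from the free end, tension +): N_CD = -27.7 kN, N_BC = -12.8 kN, N_AB = 30.7 kN.
A_BC = 530.9 mm².
σ_BC = N_BC/A_BC = -12800/530.9 = -24.11 MPa.

-24.1 MPa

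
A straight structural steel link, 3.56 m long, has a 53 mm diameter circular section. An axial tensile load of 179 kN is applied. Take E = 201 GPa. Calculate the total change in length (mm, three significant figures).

1.44 mm

A = 2206 mm².
δ_mech = NL/(AE) = 179000·3560/(2206·201000) = 1.437 mm.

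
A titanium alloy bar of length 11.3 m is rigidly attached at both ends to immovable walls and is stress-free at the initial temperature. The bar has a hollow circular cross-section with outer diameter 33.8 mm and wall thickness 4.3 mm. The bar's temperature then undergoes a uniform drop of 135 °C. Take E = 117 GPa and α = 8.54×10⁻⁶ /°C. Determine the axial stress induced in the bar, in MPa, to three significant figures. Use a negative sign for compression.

Free thermal expansion αLΔT = 8.54e-6 · 11300 · -135 = -13.03 mm.
The walls impose strain ε = −(-13.03)/11300 = 1.1529e-03; σ = Eε = 117000 · 1.1529e-03 = 134.9 MPa.

135 MPa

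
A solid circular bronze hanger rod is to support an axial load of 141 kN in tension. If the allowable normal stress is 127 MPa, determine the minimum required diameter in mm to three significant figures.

Required area A ≥ P/σ_allow = 141000/127 = 1110 mm².
For a solid circular section, d ≥ √(4A/π) = 37.6 mm.

37.6 mm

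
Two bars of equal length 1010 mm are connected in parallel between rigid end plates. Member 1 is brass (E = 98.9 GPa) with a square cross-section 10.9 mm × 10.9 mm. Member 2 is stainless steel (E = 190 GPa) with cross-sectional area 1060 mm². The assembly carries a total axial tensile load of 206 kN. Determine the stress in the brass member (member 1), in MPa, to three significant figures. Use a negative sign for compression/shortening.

95.6 MPa

A_1 = 118.8 mm².
Equal strain + equilibrium ⇒ each member carries load in proportion to AE: A₁E₁ = 11750000 N, A₂E₂ = 201400000 N, ΣAE = 213200000 N.
σ₁ = P·E₁/ΣAE = 206000·98900/213200000 = 95.58 MPa.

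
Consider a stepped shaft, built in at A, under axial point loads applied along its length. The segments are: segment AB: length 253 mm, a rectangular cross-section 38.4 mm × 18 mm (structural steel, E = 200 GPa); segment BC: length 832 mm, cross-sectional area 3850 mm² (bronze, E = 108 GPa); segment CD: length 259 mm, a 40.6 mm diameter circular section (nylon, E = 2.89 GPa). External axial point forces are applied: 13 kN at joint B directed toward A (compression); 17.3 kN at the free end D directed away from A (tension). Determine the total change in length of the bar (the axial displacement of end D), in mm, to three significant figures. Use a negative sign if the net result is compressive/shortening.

Internal axial forces (sectioning from the free end, tension +): N_CD = 17.3 kN, N_BC = 17.3 kN, N_AB = 4.3 kN.
A_AB = 691.2 mm².
A_CD = 1295 mm².
δ_AB = 4300·253/(691.2·200000) = 0.00787 mm
δ_BC = 17300·832/(3850·108000) = 0.03462 mm
δ_CD = 17300·259/(1295·2890) = 1.198 mm
δ = Σδ_i = 1.24 mm.

1.24 mm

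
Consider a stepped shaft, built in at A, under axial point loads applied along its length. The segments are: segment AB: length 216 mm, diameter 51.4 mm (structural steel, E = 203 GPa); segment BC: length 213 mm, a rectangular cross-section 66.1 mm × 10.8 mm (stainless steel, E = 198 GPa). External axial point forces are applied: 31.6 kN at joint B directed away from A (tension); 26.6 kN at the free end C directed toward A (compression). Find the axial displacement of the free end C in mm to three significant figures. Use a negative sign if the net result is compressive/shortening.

-0.0375 mm

Internal axial forces (sectioning from the free end, tension +): N_BC = -26.6 kN, N_AB = 5 kN.
A_AB = 2075 mm².
A_BC = 713.9 mm².
δ_AB = 5000·216/(2075·203000) = 0.002564 mm
δ_BC = -26600·213/(713.9·198000) = -0.04008 mm
δ = Σδ_i = -0.03752 mm.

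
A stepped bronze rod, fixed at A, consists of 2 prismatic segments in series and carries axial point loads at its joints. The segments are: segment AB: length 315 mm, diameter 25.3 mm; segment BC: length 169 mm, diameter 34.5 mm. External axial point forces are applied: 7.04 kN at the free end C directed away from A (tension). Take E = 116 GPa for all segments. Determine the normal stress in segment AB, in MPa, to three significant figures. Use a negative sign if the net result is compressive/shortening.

Internal axial forces (sectioning from the free end, tension +): N_BC = 7.04 kN, N_AB = 7.04 kN.
A_AB = 502.7 mm².
σ_AB = N_AB/A_AB = 7040/502.7 = 14 MPa.

14.0 MPa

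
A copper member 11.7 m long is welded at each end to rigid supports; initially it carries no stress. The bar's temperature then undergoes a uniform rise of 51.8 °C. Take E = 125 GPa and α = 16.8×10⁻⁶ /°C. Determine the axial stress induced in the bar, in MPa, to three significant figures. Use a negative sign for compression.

Free thermal expansion αLΔT = 16.8e-6 · 11700 · 51.8 = 10.18 mm.
The walls impose strain ε = −(10.18)/11700 = -8.7024e-04; σ = Eε = 125000 · -8.7024e-04 = -108.8 MPa.

-109 MPa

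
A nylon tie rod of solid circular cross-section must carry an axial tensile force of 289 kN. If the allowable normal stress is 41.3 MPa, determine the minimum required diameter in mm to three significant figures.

Required area A ≥ P/σ_allow = 289000/41.3 = 6998 mm².
For a solid circular section, d ≥ √(4A/π) = 94.39 mm.

94.4 mm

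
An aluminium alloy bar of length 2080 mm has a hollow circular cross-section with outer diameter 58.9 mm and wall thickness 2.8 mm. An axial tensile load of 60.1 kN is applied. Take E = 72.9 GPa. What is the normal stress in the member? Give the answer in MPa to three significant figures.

122 MPa

A = 493.5 mm².
σ = N/A = 60100/493.5 = 121.8 MPa.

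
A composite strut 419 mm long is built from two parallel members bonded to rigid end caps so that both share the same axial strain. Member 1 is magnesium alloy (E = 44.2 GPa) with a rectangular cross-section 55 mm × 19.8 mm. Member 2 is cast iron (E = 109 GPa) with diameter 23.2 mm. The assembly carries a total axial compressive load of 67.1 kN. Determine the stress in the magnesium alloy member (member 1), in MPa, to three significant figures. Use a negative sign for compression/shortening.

-31.5 MPa

A_1 = 1089 mm².
A_2 = 422.7 mm².
Equal strain + equilibrium ⇒ each member carries load in proportion to AE: A₁E₁ = 48130000 N, A₂E₂ = 46080000 N, ΣAE = 94210000 N.
σ₁ = P·E₁/ΣAE = -67100·44200/94210000 = -31.48 MPa.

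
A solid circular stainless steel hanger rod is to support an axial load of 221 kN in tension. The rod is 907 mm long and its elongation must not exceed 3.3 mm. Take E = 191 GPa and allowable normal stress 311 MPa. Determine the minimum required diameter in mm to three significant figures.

30.1 mm

Required area A ≥ P/σ_allow = 221000/311 = 710.6 mm².
For a solid circular section, d ≥ √(4A/π) = 30.08 mm.
Elongation limit: A ≥ PL/(Eδ_allow) = 221000·907/(191000·3.3) = 318 mm² ⇒ d ≥ 20.12 mm.
The stress limit governs.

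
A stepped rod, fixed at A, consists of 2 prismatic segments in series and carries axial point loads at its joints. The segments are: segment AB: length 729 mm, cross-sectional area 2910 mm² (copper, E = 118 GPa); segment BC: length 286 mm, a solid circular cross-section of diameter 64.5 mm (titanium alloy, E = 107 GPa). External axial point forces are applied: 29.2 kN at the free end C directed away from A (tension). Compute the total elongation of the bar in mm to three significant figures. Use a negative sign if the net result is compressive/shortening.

0.0859 mm

Internal axial forces (sectioning from the free end, tension +): N_BC = 29.2 kN, N_AB = 29.2 kN.
A_BC = 3267 mm².
δ_AB = 29200·729/(2910·118000) = 0.06199 mm
δ_BC = 29200·286/(3267·107000) = 0.02389 mm
δ = Σδ_i = 0.08588 mm.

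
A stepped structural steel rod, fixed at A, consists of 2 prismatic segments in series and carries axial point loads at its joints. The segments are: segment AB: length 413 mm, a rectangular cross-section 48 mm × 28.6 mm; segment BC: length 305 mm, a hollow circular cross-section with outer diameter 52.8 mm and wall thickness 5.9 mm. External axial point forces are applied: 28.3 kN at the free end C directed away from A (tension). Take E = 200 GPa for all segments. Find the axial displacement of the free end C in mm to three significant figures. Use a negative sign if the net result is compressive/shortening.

Internal axial forces (sectioning from the free end, tension +): N_BC = 28.3 kN, N_AB = 28.3 kN.
A_AB = 1373 mm².
A_BC = 869.3 mm².
δ_AB = 28300·413/(1373·200000) = 0.04257 mm
δ_BC = 28300·305/(869.3·200000) = 0.04965 mm
δ = Σδ_i = 0.09222 mm.

0.0922 mm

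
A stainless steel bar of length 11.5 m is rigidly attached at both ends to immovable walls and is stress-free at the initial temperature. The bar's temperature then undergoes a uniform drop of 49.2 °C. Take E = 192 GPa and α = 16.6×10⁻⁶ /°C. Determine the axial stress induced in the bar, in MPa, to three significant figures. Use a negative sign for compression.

157 MPa

Free thermal expansion αLΔT = 16.6e-6 · 11500 · -49.2 = -9.392 mm.
The walls impose strain ε = −(-9.392)/11500 = 8.1672e-04; σ = Eε = 192000 · 8.1672e-04 = 156.8 MPa.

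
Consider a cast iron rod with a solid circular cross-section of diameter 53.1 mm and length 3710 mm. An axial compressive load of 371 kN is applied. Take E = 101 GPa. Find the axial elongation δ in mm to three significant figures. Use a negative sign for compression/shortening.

-6.15 mm

A = 2215 mm².
δ_mech = NL/(AE) = -371000·3710/(2215·101000) = -6.154 mm.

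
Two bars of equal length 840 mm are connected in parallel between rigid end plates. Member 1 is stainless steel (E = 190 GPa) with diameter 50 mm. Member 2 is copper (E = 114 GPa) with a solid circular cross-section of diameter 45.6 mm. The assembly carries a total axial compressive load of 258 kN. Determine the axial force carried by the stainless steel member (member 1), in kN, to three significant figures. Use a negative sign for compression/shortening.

A_1 = 1963 mm².
A_2 = 1633 mm².
Equal strain + equilibrium ⇒ each member carries load in proportion to AE: A₁E₁ = 373100000 N, A₂E₂ = 186200000 N, ΣAE = 559200000 N.
F₁ = P·A₁E₁/ΣAE = -258000·373100000/559200000 = -172100 N.

-172 kN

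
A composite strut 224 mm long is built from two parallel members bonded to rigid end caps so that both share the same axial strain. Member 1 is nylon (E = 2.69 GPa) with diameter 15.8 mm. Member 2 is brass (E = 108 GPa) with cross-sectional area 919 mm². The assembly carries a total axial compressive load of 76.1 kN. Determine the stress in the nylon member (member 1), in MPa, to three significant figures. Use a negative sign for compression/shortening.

-2.05 MPa

A_1 = 196.1 mm².
Equal strain + equilibrium ⇒ each member carries load in proportion to AE: A₁E₁ = 527400 N, A₂E₂ = 99250000 N, ΣAE = 99780000 N.
σ₁ = P·E₁/ΣAE = -76100·2690/99780000 = -2.052 MPa.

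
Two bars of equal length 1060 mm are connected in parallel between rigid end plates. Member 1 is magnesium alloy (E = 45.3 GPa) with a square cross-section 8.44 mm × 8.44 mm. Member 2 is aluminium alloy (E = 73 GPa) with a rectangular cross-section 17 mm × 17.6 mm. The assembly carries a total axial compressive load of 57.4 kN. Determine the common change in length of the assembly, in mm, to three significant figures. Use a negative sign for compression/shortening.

-2.43 mm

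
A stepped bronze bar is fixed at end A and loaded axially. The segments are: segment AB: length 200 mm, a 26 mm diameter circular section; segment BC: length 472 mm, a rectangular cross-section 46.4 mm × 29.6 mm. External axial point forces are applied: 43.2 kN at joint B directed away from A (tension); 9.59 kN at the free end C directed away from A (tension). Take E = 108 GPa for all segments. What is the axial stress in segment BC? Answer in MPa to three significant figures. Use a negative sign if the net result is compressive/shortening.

Internal axial forces (sectioning from the free end, tension +): N_BC = 9.59 kN, N_AB = 52.79 kN.
A_BC = 1373 mm².
σ_BC = N_BC/A_BC = 9590/1373 = 6.982 MPa.

6.98 MPa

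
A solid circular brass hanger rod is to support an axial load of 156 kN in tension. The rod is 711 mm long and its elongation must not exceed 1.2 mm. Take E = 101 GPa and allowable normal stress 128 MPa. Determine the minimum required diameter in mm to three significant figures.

Required area A ≥ P/σ_allow = 156000/128 = 1219 mm².
For a solid circular section, d ≥ √(4A/π) = 39.39 mm.
Elongation limit: A ≥ PL/(Eδ_allow) = 156000·711/(101000·1.2) = 915.1 mm² ⇒ d ≥ 34.14 mm.
The stress limit governs.

39.4 mm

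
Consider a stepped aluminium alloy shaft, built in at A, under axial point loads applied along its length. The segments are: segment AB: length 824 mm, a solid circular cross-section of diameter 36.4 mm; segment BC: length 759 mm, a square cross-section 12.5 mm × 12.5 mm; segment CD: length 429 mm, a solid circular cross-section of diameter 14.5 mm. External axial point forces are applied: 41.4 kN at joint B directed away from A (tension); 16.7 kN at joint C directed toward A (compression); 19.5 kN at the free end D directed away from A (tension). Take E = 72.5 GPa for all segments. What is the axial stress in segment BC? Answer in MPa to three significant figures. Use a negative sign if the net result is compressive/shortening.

Internal axial forces (sectioning from the free end, tension +): N_CD = 19.5 kN, N_BC = 2.8 kN, N_AB = 44.2 kN.
A_BC = 156.2 mm².
σ_BC = N_BC/A_BC = 2800/156.2 = 17.92 MPa.

17.9 MPa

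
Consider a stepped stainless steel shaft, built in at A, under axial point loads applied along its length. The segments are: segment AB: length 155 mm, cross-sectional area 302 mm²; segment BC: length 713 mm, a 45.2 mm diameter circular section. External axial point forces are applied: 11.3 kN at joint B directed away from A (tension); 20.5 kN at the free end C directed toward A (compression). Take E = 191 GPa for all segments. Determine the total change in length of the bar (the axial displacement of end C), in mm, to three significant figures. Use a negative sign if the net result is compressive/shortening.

Internal axial forces (sectioning from the free end, tension +): N_BC = -20.5 kN, N_AB = -9.2 kN.
A_BC = 1605 mm².
δ_AB = -9200·155/(302·191000) = -0.02472 mm
δ_BC = -20500·713/(1605·191000) = -0.04769 mm
δ = Σδ_i = -0.07241 mm.

-0.0724 mm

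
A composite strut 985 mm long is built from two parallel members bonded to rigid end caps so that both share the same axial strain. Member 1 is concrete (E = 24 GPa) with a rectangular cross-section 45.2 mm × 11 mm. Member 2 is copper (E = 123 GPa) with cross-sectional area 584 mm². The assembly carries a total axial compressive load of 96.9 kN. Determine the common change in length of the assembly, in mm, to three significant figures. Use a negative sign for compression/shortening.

-1.14 mm

A_1 = 497.2 mm².
Equal strain + equilibrium ⇒ each member carries load in proportion to AE: A₁E₁ = 11930000 N, A₂E₂ = 71830000 N, ΣAE = 83760000 N.
δ = PL/ΣAE = -96900·985/83760000 = -1.139 mm.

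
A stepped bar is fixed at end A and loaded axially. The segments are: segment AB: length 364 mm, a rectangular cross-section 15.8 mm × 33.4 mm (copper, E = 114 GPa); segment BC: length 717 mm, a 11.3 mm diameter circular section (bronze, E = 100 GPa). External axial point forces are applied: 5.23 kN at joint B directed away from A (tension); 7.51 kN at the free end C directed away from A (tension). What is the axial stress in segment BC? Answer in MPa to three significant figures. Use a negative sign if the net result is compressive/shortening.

74.9 MPa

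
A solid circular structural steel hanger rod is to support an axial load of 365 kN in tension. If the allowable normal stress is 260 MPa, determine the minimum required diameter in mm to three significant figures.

Required area A ≥ P/σ_allow = 365000/260 = 1404 mm².
For a solid circular section, d ≥ √(4A/π) = 42.28 mm.

42.3 mm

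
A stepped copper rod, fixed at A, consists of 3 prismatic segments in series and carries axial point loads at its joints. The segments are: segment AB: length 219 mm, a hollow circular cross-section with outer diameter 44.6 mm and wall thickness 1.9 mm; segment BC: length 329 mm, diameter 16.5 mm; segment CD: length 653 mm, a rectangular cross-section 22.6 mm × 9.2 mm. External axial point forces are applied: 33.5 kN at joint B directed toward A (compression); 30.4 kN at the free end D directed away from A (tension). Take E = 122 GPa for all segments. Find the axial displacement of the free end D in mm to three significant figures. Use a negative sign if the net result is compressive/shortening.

Internal axial forces (sectioning from the free end, tension +): N_CD = 30.4 kN, N_BC = 30.4 kN, N_AB = -3.1 kN.
A_AB = 254.9 mm².
A_BC = 213.8 mm².
A_CD = 207.9 mm².
δ_AB = -3100·219/(254.9·122000) = -0.02183 mm
δ_BC = 30400·329/(213.8·122000) = 0.3834 mm
δ_CD = 30400·653/(207.9·122000) = 0.7826 mm
δ = Σδ_i = 1.144 mm.

1.14 mm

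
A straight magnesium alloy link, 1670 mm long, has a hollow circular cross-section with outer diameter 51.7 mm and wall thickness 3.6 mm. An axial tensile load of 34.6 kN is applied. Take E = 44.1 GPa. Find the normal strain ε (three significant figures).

A = 544 mm².
σ = N/A = 63.6 MPa; ε = σ/E = 63.6/44100 = 1.442e-03.

0.00144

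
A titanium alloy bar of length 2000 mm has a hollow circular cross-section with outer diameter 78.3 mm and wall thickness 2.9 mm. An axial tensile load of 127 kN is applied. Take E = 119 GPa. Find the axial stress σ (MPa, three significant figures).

185 MPa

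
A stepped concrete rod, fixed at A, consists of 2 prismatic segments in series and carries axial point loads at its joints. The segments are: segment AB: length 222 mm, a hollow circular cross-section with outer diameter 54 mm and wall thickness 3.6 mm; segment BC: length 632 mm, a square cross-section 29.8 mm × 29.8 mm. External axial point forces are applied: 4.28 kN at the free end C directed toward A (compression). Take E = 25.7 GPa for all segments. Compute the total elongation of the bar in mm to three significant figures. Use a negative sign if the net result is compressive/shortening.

Internal axial forces (sectioning from the free end, tension +): N_BC = -4.28 kN, N_AB = -4.28 kN.
A_AB = 570 mm².
A_BC = 888 mm².
δ_AB = -4280·222/(570·25700) = -0.06486 mm
δ_BC = -4280·632/(888·25700) = -0.1185 mm
δ = Σδ_i = -0.1834 mm.

-0.183 mm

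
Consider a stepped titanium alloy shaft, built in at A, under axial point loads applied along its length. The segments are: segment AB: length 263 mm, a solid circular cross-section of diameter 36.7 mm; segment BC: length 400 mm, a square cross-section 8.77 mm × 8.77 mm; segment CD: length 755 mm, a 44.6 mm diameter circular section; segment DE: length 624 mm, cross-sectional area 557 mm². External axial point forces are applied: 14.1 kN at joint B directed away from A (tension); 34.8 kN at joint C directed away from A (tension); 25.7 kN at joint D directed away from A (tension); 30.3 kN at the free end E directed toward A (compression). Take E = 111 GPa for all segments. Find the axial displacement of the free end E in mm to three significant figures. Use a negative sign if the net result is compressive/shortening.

1.19 mm

Internal axial forces (sectioning from the free end, tension +): N_DE = -30.3 kN, N_CD = -4.6 kN, N_BC = 30.2 kN, N_AB = 44.3 kN.
A_AB = 1058 mm².
A_BC = 76.91 mm².
A_CD = 1562 mm².
δ_AB = 44300·263/(1058·111000) = 0.09922 mm
δ_BC = 30200·400/(76.91·111000) = 1.415 mm
δ_CD = -4600·755/(1562·111000) = -0.02003 mm
δ_DE = -30300·624/(557·111000) = -0.3058 mm
δ = Σδ_i = 1.188 mm.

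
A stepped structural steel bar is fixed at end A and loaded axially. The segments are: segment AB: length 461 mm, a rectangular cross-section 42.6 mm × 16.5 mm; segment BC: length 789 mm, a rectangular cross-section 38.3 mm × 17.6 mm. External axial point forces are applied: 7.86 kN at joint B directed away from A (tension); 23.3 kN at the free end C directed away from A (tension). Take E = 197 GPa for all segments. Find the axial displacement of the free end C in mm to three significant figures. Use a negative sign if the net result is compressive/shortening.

Internal axial forces (sectioning from the free end, tension +): N_BC = 23.3 kN, N_AB = 31.16 kN.
A_AB = 702.9 mm².
A_BC = 674.1 mm².
δ_AB = 31160·461/(702.9·197000) = 0.1037 mm
δ_BC = 23300·789/(674.1·197000) = 0.1384 mm
δ = Σδ_i = 0.2422 mm.

0.242 mm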